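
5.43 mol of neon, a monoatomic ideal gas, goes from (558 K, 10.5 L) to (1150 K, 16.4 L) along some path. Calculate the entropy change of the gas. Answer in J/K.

ΔS = 69.1 J/K

Entropy is a state function: ΔS = nC_V ln(T₂/T₁) + nR ln(V₂/V₁), with C_V = 3R/2 = 12.47 J mol⁻¹ K⁻¹ for a monoatomic ideal gas.
ΔS = 5.43 × [12.47 × ln(1150/558) + 8.314 × ln(16.4/10.5)] = 69.1 J/K.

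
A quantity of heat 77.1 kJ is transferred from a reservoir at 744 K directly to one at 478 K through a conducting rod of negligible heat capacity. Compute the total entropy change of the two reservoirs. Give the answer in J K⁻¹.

ΔS_total = 57.7 J/K

ΔS_hot = −Q/T_H = −77100/744 = -103.6 J/K and ΔS_cold = +Q/T_C = 77100/478 = 161.3 J/K.
ΔS_total = -103.6 + 161.3 = 57.7 J/K, positive as the second law requires.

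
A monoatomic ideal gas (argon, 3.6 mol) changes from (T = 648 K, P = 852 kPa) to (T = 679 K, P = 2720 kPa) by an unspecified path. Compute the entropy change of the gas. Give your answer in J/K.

ΔS = nC_p ln(T₂/T₁) − nR ln(P₂/P₁), with C_p = 5R/2 = 20.79 J mol⁻¹ K⁻¹ for a monoatomic ideal gas.
ΔS = 3.6 × [20.79 × ln(679/648) − 8.314 × ln(2720/852)] = -31.2 J/K.

ΔS = -31.2 J/K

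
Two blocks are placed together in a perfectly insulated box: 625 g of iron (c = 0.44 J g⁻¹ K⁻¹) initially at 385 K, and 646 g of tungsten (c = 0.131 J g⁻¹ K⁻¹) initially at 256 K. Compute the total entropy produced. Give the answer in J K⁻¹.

Energy balance: T_f = (m₁c₁T₁ + m₂c₂T₂)/(m₁c₁ + m₂c₂) = 354.64 K.
ΔS₁ = m₁c₁ ln(T_f/T₁) = 275 × ln(354.64/385) = -22.585 J/K.
ΔS₂ = m₂c₂ ln(T_f/T₂) = 84.626 × ln(354.64/256) = 27.583 J/K.
ΔS_total = -22.585 + 27.583 = 5 J/K.

ΔS_total = 5 J/K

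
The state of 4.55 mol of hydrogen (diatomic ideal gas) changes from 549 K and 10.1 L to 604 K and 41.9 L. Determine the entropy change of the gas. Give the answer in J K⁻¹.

Entropy is a state function: ΔS = nC_V ln(T₂/T₁) + nR ln(V₂/V₁), with C_V = 5R/2 = 20.79 J mol⁻¹ K⁻¹ for a diatomic ideal gas.
ΔS = 4.55 × [20.79 × ln(604/549) + 8.314 × ln(41.9/10.1)] = 62.9 J/K.

ΔS = 62.9 J/K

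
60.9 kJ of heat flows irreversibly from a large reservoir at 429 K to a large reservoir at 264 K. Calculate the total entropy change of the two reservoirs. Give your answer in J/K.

ΔS_total = 88.7 J/K

ΔS_hot = −Q/T_H = −60900/429 = -142 J/K and ΔS_cold = +Q/T_C = 60900/264 = 230.7 J/K.
ΔS_total = -142 + 230.7 = 88.7 J/K, positive as the second law requires.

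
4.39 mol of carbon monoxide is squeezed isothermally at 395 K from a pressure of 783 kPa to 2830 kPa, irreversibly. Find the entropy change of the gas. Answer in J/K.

Entropy is a state function, so ΔS_gas depends only on the end states.
For an isothermal ideal gas ΔS_gas = nR ln(P₁/P₂) = 4.39 × 8.314 × ln(783/2830) = -46.9 J/K.

ΔS_gas = -46.9 J/K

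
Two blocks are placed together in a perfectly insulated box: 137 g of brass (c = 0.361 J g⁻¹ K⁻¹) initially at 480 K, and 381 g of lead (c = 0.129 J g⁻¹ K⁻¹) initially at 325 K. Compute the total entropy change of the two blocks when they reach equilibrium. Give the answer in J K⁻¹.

ΔS_total = 1.86 J/K

Energy balance: T_f = (m₁c₁T₁ + m₂c₂T₂)/(m₁c₁ + m₂c₂) = 402.74 K.
ΔS₁ = m₁c₁ ln(T_f/T₁) = 49.457 × ln(402.74/480) = -8.679 J/K.
ΔS₂ = m₂c₂ ln(T_f/T₂) = 49.149 × ln(402.74/325) = 10.54 J/K.
ΔS_total = -8.679 + 10.54 = 1.86 J/K.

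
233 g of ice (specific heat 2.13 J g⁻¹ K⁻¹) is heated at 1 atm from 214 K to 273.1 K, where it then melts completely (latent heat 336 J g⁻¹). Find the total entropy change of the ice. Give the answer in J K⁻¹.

ΔS = 408 J/K

Warming step: ΔS₁ = m c ln(T_tr/T_i) = 233 × 2.13 × ln(273.1/214) = 121 J/K.
Phase change: ΔS₂ = +mL/T_tr = 233 × 336 / 273.1 = 286.7 J/K.
ΔS_total = (121) + (286.7) = 408 J/K.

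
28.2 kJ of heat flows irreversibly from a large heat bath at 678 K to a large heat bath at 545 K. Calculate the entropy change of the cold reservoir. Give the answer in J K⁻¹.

ΔS_cold = 51.7 J/K

The cold reservoir gains heat Q, so ΔS_cold = +Q/T_C = 28200/545 = 51.7 J/K.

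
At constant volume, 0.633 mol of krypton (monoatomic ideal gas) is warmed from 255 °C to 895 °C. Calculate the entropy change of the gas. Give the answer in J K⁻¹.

ΔS = 6.27 J/K

In kelvin: T₁ = 528.15 K, T₂ = 1168.15 K. At constant volume, ΔS = nC_V ln(T₂/T₁) with C_V = 3R/2 = 12.47 J mol⁻¹ K⁻¹.
ΔS = 0.633 × 12.47 × ln(1168.15/528.15) = 6.27 J/K.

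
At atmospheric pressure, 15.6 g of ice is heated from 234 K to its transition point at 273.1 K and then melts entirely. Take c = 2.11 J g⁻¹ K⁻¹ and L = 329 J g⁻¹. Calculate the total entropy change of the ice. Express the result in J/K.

ΔS = 23.9 J/K

Warming step: ΔS₁ = m c ln(T_tr/T_i) = 15.6 × 2.11 × ln(273.1/234) = 5.086 J/K.
Phase change: ΔS₂ = +mL/T_tr = 15.6 × 329 / 273.1 = 18.79 J/K.
ΔS_total = (5.086) + (18.79) = 23.9 J/K.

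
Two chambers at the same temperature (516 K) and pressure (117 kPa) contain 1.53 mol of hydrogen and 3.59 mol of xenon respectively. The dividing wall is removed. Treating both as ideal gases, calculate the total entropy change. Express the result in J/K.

ΔS_mix = 26 J/K

Mole fractions: x_A = 1.53/5.12 = 0.299, x_B = 0.701.
ΔS_mix = −R(n_A ln x_A + n_B ln x_B) = −8.314 × (1.53 ln 0.299 + 3.59 ln 0.701) = 26 J/K.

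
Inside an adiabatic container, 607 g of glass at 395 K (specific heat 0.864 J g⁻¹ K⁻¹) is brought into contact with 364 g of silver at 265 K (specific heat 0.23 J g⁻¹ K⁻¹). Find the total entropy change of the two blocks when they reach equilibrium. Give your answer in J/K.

ΔS_total = 5.22 J/K

Energy balance: T_f = (m₁c₁T₁ + m₂c₂T₂)/(m₁c₁ + m₂c₂) = 377.1 K.
ΔS₁ = m₁c₁ ln(T_f/T₁) = 524.448 × ln(377.1/395) = -24.32 J/K.
ΔS₂ = m₂c₂ ln(T_f/T₂) = 83.72 × ln(377.1/265) = 29.54 J/K.
ΔS_total = -24.32 + 29.54 = 5.22 J/K.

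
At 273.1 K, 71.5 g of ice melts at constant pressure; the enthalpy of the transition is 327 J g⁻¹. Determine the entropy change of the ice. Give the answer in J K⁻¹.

ΔS = 85.6 J/K

Heat absorbed by the substance: Q = mL = 71.5 × 327 = 23380.5 J.
At constant T, ΔS = Q_rev/T = 23380.5 / 273.1 = 85.6 J/K.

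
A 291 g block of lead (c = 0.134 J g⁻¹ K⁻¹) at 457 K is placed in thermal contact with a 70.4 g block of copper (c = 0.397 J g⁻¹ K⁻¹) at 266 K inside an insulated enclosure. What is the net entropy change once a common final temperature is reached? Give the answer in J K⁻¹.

Energy balance: T_f = (m₁c₁T₁ + m₂c₂T₂)/(m₁c₁ + m₂c₂) = 377.26 K.
ΔS₁ = m₁c₁ ln(T_f/T₁) = 38.994 × ln(377.26/457) = -7.477 J/K.
ΔS₂ = m₂c₂ ln(T_f/T₂) = 27.9488 × ln(377.26/266) = 9.766 J/K.
ΔS_total = -7.477 + 9.766 = 2.29 J/K.

ΔS_total = 2.29 J/K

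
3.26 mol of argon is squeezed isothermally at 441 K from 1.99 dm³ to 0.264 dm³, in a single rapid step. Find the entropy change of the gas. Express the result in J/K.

ΔS_gas = -54.7 J/K

Entropy is a state function, so ΔS_gas depends only on the end states.
For an isothermal ideal gas ΔS_gas = nR ln(V₂/V₁) = 3.26 × 8.314 × ln(0.264/1.99) = -54.7 J/K.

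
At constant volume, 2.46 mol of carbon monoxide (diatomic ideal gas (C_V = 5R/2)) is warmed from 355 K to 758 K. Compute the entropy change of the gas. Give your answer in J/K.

At constant volume, ΔS = nC_V ln(T₂/T₁) with C_V = 5R/2 = 20.79 J mol⁻¹ K⁻¹.
ΔS = 2.46 × 20.79 × ln(758/355) = 38.8 J/K.

ΔS = 38.8 J/K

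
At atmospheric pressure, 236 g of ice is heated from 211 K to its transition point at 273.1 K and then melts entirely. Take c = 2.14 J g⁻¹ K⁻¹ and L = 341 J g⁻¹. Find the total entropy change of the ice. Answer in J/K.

ΔS = 425 J/K

Warming step: ΔS₁ = m c ln(T_tr/T_i) = 236 × 2.14 × ln(273.1/211) = 130.3 J/K.
Phase change: ΔS₂ = +mL/T_tr = 236 × 341 / 273.1 = 294.7 J/K.
ΔS_total = (130.3) + (294.7) = 425 J/K.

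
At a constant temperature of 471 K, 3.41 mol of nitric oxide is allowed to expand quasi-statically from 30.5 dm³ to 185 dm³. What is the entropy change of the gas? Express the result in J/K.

For an isothermal ideal gas ΔS_gas = nR ln(V₂/V₁) = 3.41 × 8.314 × ln(185/30.5) = 51.1 J/K.

ΔS_gas = 51.1 J/K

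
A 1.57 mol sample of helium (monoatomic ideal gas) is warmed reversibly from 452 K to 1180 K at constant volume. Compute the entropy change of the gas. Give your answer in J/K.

ΔS = 18.8 J/K

At constant volume, ΔS = nC_V ln(T₂/T₁) with C_V = 3R/2 = 12.47 J mol⁻¹ K⁻¹.
ΔS = 1.57 × 12.47 × ln(1180/452) = 18.8 J/K.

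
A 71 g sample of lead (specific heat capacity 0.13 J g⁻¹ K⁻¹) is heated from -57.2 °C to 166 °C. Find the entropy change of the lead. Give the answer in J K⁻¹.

In kelvin: T₁ = 215.95 K, T₂ = 439.15 K. ΔS = ∫dQ_rev/T = m c ln(T₂/T₁) = 71 × 0.13 × ln(439.15/215.95) = 6.55 J/K.

ΔS = 6.55 J/K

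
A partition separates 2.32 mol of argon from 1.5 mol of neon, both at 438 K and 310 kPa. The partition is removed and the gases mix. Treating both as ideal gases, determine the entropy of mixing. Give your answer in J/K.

ΔS_mix = 21.3 J/K

Mole fractions: x_A = 2.32/3.82 = 0.607, x_B = 0.393.
ΔS_mix = −R(n_A ln x_A + n_B ln x_B) = −8.314 × (2.32 ln 0.607 + 1.5 ln 0.393) = 21.3 J/K.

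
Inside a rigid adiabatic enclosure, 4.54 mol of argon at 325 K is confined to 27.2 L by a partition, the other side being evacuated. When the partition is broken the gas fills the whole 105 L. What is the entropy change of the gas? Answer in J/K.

For an ideal gas in free expansion Q = 0 and W = 0, so T is unchanged.
Entropy is a state function; using a reversible isothermal path, ΔS_gas = nR ln(V₂/V₁) = 4.54 × 8.314 × ln(105/27.2) = 51 J/K.

ΔS_gas = 51 J/K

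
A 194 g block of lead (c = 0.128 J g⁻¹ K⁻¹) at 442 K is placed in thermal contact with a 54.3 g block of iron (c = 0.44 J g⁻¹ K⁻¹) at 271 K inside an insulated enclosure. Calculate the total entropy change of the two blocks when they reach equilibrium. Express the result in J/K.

Energy balance: T_f = (m₁c₁T₁ + m₂c₂T₂)/(m₁c₁ + m₂c₂) = 358.15 K.
ΔS₁ = m₁c₁ ln(T_f/T₁) = 24.832 × ln(358.15/442) = -5.224 J/K.
ΔS₂ = m₂c₂ ln(T_f/T₂) = 23.892 × ln(358.15/271) = 6.662 J/K.
ΔS_total = -5.224 + 6.662 = 1.44 J/K.

ΔS_total = 1.44 J/K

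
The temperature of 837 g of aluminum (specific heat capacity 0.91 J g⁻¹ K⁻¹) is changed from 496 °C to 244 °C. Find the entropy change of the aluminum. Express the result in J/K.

ΔS = -302 J/K

In kelvin: T₁ = 769.15 K, T₂ = 517.15 K. ΔS = ∫dQ_rev/T = m c ln(T₂/T₁) = 837 × 0.91 × ln(517.15/769.15) = -302 J/K.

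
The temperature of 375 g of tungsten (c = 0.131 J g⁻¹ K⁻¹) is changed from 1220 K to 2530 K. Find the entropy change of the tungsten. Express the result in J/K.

ΔS = ∫dQ_rev/T = m c ln(T₂/T₁) = 375 × 0.131 × ln(2530/1220) = 35.8 J/K.

ΔS = 35.8 J/K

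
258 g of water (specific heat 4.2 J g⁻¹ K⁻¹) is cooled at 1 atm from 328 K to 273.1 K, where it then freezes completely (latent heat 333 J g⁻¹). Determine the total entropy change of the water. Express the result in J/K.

ΔS = -513 J/K

Cooling step: ΔS₁ = m c ln(T_tr/T_i) = 258 × 4.2 × ln(273.1/328) = -198.5 J/K.
Phase change: ΔS₂ = −mL/T_tr = −258 × 333 / 273.1 = -314.6 J/K.
ΔS_total = (-198.5) + (-314.6) = -513 J/K.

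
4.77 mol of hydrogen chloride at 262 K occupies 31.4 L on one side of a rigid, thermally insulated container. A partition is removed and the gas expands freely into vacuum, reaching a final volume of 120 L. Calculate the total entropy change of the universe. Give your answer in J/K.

No heat is exchanged and no work is done, so the ideal-gas temperature stays constant.
Entropy is a state function; using a reversible isothermal path, ΔS_gas = nR ln(V₂/V₁) = 4.77 × 8.314 × ln(120/31.4) = 53.2 J/K.
The insulated surroundings exchange no heat, so ΔS_surr = 0 and ΔS_universe = ΔS_gas.

ΔS_universe = 53.2 J/K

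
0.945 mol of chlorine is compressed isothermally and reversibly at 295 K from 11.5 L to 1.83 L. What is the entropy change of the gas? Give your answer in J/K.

For an isothermal ideal gas ΔS_gas = nR ln(V₂/V₁) = 0.945 × 8.314 × ln(1.83/11.5) = -14.4 J/K.

ΔS_gas = -14.4 J/K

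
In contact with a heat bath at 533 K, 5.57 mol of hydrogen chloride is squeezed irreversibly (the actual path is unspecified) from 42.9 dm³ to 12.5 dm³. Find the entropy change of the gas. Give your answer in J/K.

Entropy is a state function, so ΔS_gas depends only on the end states.
For an isothermal ideal gas ΔS_gas = nR ln(V₂/V₁) = 5.57 × 8.314 × ln(12.5/42.9) = -57.1 J/K.

ΔS_gas = -57.1 J/K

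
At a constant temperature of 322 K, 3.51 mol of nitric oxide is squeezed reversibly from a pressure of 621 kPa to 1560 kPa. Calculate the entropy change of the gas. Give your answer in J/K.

ΔS_gas = -26.9 J/K

For an isothermal ideal gas ΔS_gas = nR ln(P₁/P₂) = 3.51 × 8.314 × ln(621/1560) = -26.9 J/K.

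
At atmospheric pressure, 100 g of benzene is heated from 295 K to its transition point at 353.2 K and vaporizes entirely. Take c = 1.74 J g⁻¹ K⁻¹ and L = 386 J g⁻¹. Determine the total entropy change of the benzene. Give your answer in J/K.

ΔS = 141 J/K

Warming step: ΔS₁ = m c ln(T_tr/T_i) = 100 × 1.74 × ln(353.2/295) = 31.33 J/K.
Phase change: ΔS₂ = +mL/T_tr = 100 × 386 / 353.2 = 109.3 J/K.
ΔS_total = (31.33) + (109.3) = 141 J/K.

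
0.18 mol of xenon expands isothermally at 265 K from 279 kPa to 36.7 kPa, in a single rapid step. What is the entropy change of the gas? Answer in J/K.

Entropy is a state function, so ΔS_gas depends only on the end states.
For an isothermal ideal gas ΔS_gas = nR ln(P₁/P₂) = 0.18 × 8.314 × ln(279/36.7) = 3.04 J/K.

ΔS_gas = 3.04 J/K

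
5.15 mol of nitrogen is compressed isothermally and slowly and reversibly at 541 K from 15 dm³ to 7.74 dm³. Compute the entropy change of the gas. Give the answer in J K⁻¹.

For an isothermal ideal gas ΔS_gas = nR ln(V₂/V₁) = 5.15 × 8.314 × ln(7.74/15) = -28.3 J/K.

ΔS_gas = -28.3 J/K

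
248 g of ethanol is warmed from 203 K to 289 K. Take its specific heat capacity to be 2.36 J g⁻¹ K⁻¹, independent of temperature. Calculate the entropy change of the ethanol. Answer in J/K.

ΔS = 207 J/K

ΔS = ∫dQ_rev/T = m c ln(T₂/T₁) = 248 × 2.36 × ln(289/203) = 207 J/K.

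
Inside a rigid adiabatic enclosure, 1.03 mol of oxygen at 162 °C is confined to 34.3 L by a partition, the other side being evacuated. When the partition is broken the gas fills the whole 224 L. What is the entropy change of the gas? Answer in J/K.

No heat is exchanged and no work is done, so the ideal-gas temperature stays constant.
Entropy is a state function; using a reversible isothermal path, ΔS_gas = nR ln(V₂/V₁) = 1.03 × 8.314 × ln(224/34.3) = 16.1 J/K.

ΔS_gas = 16.1 J/K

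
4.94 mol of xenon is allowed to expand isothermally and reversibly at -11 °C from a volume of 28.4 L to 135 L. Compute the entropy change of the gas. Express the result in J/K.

For an isothermal ideal gas ΔS_gas = nR ln(V₂/V₁) = 4.94 × 8.314 × ln(135/28.4) = 64 J/K.

ΔS_gas = 64 J/K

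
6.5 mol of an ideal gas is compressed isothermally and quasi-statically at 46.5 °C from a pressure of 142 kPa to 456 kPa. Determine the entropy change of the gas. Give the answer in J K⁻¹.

ΔS_gas = -63 J/K

For an isothermal ideal gas ΔS_gas = nR ln(P₁/P₂) = 6.5 × 8.314 × ln(142/456) = -63 J/K.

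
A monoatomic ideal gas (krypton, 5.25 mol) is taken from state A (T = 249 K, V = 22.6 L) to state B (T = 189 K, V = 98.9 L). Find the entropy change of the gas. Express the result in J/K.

ΔS = 46.4 J/K

Entropy is a state function: ΔS = nC_V ln(T₂/T₁) + nR ln(V₂/V₁), with C_V = 3R/2 = 12.47 J mol⁻¹ K⁻¹ for a monoatomic ideal gas.
ΔS = 5.25 × [12.47 × ln(189/249) + 8.314 × ln(98.9/22.6)] = 46.4 J/K.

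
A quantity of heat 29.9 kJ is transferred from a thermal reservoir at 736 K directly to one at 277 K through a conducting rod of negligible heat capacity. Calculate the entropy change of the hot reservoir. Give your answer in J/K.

ΔS_hot = -40.6 J/K

The hot reservoir loses heat Q, so ΔS_hot = −Q/T_H = −29900/736 = -40.6 J/K.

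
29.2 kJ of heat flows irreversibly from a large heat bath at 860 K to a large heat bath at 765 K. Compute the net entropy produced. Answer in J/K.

ΔS_total = 4.22 J/K

ΔS_hot = −Q/T_H = −29200/860 = -33.95 J/K and ΔS_cold = +Q/T_C = 29200/765 = 38.17 J/K.
ΔS_total = -33.95 + 38.17 = 4.22 J/K, positive as the second law requires.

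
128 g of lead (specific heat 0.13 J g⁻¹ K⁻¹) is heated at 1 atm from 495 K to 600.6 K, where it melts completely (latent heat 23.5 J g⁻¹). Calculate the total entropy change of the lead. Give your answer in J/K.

Warming step: ΔS₁ = m c ln(T_tr/T_i) = 128 × 0.13 × ln(600.6/495) = 3.218 J/K.
Phase change: ΔS₂ = +mL/T_tr = 128 × 23.5 / 600.6 = 5.008 J/K.
ΔS_total = (3.218) + (5.008) = 8.23 J/K.

ΔS = 8.23 J/K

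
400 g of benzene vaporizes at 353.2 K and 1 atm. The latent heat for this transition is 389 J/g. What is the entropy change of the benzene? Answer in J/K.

ΔS = 441 J/K

Heat absorbed by the substance: Q = mL = 400 × 389 = 155600 J.
At constant T, ΔS = Q_rev/T = 155600 / 353.2 = 441 J/K.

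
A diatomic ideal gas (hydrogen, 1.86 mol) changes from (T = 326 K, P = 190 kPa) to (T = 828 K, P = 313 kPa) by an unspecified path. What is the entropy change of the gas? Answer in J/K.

ΔS = 42.7 J/K

ΔS = nC_p ln(T₂/T₁) − nR ln(P₂/P₁), with C_p = 7R/2 = 29.1 J mol⁻¹ K⁻¹ for a diatomic ideal gas.
ΔS = 1.86 × [29.1 × ln(828/326) − 8.314 × ln(313/190)] = 42.7 J/K.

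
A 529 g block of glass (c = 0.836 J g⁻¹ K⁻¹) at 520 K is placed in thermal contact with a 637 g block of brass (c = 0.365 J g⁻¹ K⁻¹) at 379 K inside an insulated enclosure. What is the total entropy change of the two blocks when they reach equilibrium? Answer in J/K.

Energy balance: T_f = (m₁c₁T₁ + m₂c₂T₂)/(m₁c₁ + m₂c₂) = 471.41 K.
ΔS₁ = m₁c₁ ln(T_f/T₁) = 442.244 × ln(471.41/520) = -43.38 J/K.
ΔS₂ = m₂c₂ ln(T_f/T₂) = 232.505 × ln(471.41/379) = 50.73 J/K.
ΔS_total = -43.38 + 50.73 = 7.35 J/K.

ΔS_total = 7.35 J/K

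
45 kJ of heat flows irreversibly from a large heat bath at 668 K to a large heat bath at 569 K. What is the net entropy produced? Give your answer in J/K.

ΔS_hot = −Q/T_H = −45000/668 = -67.37 J/K and ΔS_cold = +Q/T_C = 45000/569 = 79.09 J/K.
ΔS_total = -67.37 + 79.09 = 11.7 J/K, positive as the second law requires.

ΔS_total = 11.7 J/K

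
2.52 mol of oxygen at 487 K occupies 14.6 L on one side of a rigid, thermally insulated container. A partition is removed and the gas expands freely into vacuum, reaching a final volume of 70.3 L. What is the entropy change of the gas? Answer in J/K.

ΔS_gas = 32.9 J/K

For an ideal gas in free expansion Q = 0 and W = 0, so T is unchanged.
Entropy is a state function; using a reversible isothermal path, ΔS_gas = nR ln(V₂/V₁) = 2.52 × 8.314 × ln(70.3/14.6) = 32.9 J/K.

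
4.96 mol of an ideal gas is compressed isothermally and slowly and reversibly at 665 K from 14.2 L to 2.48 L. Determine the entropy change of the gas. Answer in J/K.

ΔS_gas = -72 J/K

For an isothermal ideal gas ΔS_gas = nR ln(V₂/V₁) = 4.96 × 8.314 × ln(2.48/14.2) = -72 J/K.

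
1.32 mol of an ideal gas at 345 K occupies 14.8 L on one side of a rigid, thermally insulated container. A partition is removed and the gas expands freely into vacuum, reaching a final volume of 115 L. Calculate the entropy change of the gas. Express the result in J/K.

ΔS_gas = 22.5 J/K

For an ideal gas in free expansion Q = 0 and W = 0, so T is unchanged.
Entropy is a state function; using a reversible isothermal path, ΔS_gas = nR ln(V₂/V₁) = 1.32 × 8.314 × ln(115/14.8) = 22.5 J/K.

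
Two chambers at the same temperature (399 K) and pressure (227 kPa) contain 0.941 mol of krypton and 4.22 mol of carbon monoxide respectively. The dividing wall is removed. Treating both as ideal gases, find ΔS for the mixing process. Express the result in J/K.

Mole fractions: x_A = 0.941/5.16 = 0.182, x_B = 0.818.
ΔS_mix = −R(n_A ln x_A + n_B ln x_B) = −8.314 × (0.941 ln 0.182 + 4.22 ln 0.818) = 20.4 J/K.

ΔS_mix = 20.4 J/K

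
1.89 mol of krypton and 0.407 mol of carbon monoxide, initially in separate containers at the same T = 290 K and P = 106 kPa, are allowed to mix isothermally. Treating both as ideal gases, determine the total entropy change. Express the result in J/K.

Mole fractions: x_A = 1.89/2.3 = 0.823, x_B = 0.177.
ΔS_mix = −R(n_A ln x_A + n_B ln x_B) = −8.314 × (1.89 ln 0.823 + 0.407 ln 0.177) = 8.92 J/K.

ΔS_mix = 8.92 J/K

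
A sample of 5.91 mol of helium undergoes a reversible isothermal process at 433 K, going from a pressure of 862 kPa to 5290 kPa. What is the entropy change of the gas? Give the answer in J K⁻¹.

For an isothermal ideal gas ΔS_gas = nR ln(P₁/P₂) = 5.91 × 8.314 × ln(862/5290) = -89.1 J/K.

ΔS_gas = -89.1 J/K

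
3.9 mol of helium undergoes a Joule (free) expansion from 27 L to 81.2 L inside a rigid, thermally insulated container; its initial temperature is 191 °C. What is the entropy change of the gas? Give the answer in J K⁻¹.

ΔS_gas = 35.7 J/K

No heat is exchanged and no work is done, so the ideal-gas temperature stays constant.
Entropy is a state function; using a reversible isothermal path, ΔS_gas = nR ln(V₂/V₁) = 3.9 × 8.314 × ln(81.2/27) = 35.7 J/K.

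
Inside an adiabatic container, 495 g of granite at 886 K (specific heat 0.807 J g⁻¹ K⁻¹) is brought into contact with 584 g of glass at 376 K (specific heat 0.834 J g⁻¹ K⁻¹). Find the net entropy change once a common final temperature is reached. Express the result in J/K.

Energy balance: T_f = (m₁c₁T₁ + m₂c₂T₂)/(m₁c₁ + m₂c₂) = 605.81 K.
ΔS₁ = m₁c₁ ln(T_f/T₁) = 399.465 × ln(605.81/886) = -151.86 J/K.
ΔS₂ = m₂c₂ ln(T_f/T₂) = 487.056 × ln(605.81/376) = 232.311 J/K.
ΔS_total = -151.86 + 232.311 = 80.5 J/K.

ΔS_total = 80.5 J/K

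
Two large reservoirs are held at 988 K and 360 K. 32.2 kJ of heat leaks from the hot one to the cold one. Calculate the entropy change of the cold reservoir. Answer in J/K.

The cold reservoir gains heat Q, so ΔS_cold = +Q/T_C = 32200/360 = 89.4 J/K.

ΔS_cold = 89.4 J/K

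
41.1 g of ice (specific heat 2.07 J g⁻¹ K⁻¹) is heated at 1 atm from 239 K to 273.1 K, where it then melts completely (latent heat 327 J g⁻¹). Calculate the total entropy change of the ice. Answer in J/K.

ΔS = 60.6 J/K

Warming step: ΔS₁ = m c ln(T_tr/T_i) = 41.1 × 2.07 × ln(273.1/239) = 11.35 J/K.
Phase change: ΔS₂ = +mL/T_tr = 41.1 × 327 / 273.1 = 49.21 J/K.
ΔS_total = (11.35) + (49.21) = 60.6 J/K.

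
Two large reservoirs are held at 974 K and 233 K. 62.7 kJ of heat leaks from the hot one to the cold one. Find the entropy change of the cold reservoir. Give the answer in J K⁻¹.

ΔS_cold = 269 J/K

The cold reservoir gains heat Q, so ΔS_cold = +Q/T_C = 62700/233 = 269 J/K.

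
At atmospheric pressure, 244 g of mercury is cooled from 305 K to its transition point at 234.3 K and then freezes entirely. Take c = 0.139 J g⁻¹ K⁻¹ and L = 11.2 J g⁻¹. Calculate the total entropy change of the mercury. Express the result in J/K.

Cooling step: ΔS₁ = m c ln(T_tr/T_i) = 244 × 0.139 × ln(234.3/305) = -8.944 J/K.
Phase change: ΔS₂ = −mL/T_tr = −244 × 11.2 / 234.3 = -11.66 J/K.
ΔS_total = (-8.944) + (-11.66) = -20.6 J/K.

ΔS = -20.6 J/K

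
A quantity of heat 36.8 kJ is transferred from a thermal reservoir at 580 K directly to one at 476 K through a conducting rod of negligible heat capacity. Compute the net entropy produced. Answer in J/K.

ΔS_total = 13.9 J/K

ΔS_hot = −Q/T_H = −36800/580 = -63.45 J/K and ΔS_cold = +Q/T_C = 36800/476 = 77.31 J/K.
ΔS_total = -63.45 + 77.31 = 13.9 J/K, positive as the second law requires.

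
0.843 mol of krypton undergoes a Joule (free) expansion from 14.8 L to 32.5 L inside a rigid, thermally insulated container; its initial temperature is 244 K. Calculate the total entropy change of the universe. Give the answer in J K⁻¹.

No heat is exchanged and no work is done, so the ideal-gas temperature stays constant.
Entropy is a state function; using a reversible isothermal path, ΔS_gas = nR ln(V₂/V₁) = 0.843 × 8.314 × ln(32.5/14.8) = 5.51 J/K.
The insulated surroundings exchange no heat, so ΔS_surr = 0 and ΔS_universe = ΔS_gas.

ΔS_universe = 5.51 J/K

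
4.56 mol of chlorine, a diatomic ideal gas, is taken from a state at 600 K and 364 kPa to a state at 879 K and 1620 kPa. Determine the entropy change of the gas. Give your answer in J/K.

ΔS = nC_p ln(T₂/T₁) − nR ln(P₂/P₁), with C_p = 7R/2 = 29.1 J mol⁻¹ K⁻¹ for a diatomic ideal gas.
ΔS = 4.56 × [29.1 × ln(879/600) − 8.314 × ln(1620/364)] = -5.93 J/K.

ΔS = -5.93 J/K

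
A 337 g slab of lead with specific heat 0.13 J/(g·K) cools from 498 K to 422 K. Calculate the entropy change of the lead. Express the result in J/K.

ΔS = -7.25 J/K

ΔS = ∫dQ_rev/T = m c ln(T₂/T₁) = 337 × 0.13 × ln(422/498) = -7.25 J/K.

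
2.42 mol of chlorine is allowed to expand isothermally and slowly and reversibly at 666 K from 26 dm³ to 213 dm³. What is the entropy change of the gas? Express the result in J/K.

ΔS_gas = 42.3 J/K

For an isothermal ideal gas ΔS_gas = nR ln(V₂/V₁) = 2.42 × 8.314 × ln(213/26) = 42.3 J/K.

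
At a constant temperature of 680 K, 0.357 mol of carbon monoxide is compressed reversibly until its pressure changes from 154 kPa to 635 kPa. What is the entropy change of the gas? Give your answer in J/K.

For an isothermal ideal gas ΔS_gas = nR ln(P₁/P₂) = 0.357 × 8.314 × ln(154/635) = -4.2 J/K.

ΔS_gas = -4.2 J/K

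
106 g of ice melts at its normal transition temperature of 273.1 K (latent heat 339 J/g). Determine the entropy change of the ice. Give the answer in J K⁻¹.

ΔS = 132 J/K

Heat absorbed by the substance: Q = mL = 106 × 339 = 35934 J.
At constant T, ΔS = Q_rev/T = 35934 / 273.1 = 132 J/K.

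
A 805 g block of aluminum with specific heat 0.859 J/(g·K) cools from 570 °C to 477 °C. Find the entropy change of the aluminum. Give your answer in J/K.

In kelvin: T₁ = 843.15 K, T₂ = 750.15 K. ΔS = ∫dQ_rev/T = m c ln(T₂/T₁) = 805 × 0.859 × ln(750.15/843.15) = -80.8 J/K.

ΔS = -80.8 J/K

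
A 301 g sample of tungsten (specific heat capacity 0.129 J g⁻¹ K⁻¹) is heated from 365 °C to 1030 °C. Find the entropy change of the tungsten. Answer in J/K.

In kelvin: T₁ = 638.15 K, T₂ = 1303.15 K. ΔS = ∫dQ_rev/T = m c ln(T₂/T₁) = 301 × 0.129 × ln(1303.15/638.15) = 27.7 J/K.

ΔS = 27.7 J/K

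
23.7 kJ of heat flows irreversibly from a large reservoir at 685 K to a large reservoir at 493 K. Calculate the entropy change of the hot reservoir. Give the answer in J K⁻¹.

The hot reservoir loses heat Q, so ΔS_hot = −Q/T_H = −23700/685 = -34.6 J/K.

ΔS_hot = -34.6 J/K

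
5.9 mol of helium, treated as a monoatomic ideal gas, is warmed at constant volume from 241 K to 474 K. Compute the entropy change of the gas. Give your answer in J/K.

At constant volume, ΔS = nC_V ln(T₂/T₁) with C_V = 3R/2 = 12.47 J mol⁻¹ K⁻¹.
ΔS = 5.9 × 12.47 × ln(474/241) = 49.8 J/K.

ΔS = 49.8 J/K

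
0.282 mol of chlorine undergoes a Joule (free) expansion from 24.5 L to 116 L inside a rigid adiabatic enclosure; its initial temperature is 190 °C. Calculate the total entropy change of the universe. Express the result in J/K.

ΔS_universe = 3.65 J/K

No heat is exchanged and no work is done, so the ideal-gas temperature stays constant.
Entropy is a state function; using a reversible isothermal path, ΔS_gas = nR ln(V₂/V₁) = 0.282 × 8.314 × ln(116/24.5) = 3.65 J/K.
The insulated surroundings exchange no heat, so ΔS_surr = 0 and ΔS_universe = ΔS_gas.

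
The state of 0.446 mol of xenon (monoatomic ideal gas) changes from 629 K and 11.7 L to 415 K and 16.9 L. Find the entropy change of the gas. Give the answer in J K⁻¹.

ΔS = -0.949 J/K

Entropy is a state function: ΔS = nC_V ln(T₂/T₁) + nR ln(V₂/V₁), with C_V = 3R/2 = 12.47 J mol⁻¹ K⁻¹ for a monoatomic ideal gas.
ΔS = 0.446 × [12.47 × ln(415/629) + 8.314 × ln(16.9/11.7)] = -0.949 J/K.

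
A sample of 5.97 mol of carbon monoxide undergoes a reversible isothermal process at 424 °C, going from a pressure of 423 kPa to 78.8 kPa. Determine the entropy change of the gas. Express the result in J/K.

ΔS_gas = 83.4 J/K

For an isothermal ideal gas ΔS_gas = nR ln(P₁/P₂) = 5.97 × 8.314 × ln(423/78.8) = 83.4 J/K.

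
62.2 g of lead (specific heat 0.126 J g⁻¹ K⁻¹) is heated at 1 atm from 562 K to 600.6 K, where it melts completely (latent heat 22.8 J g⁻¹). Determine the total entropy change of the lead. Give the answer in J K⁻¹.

ΔS = 2.88 J/K

Warming step: ΔS₁ = m c ln(T_tr/T_i) = 62.2 × 0.126 × ln(600.6/562) = 0.5206 J/K.
Phase change: ΔS₂ = +mL/T_tr = 62.2 × 22.8 / 600.6 = 2.361 J/K.
ΔS_total = (0.5206) + (2.361) = 2.88 J/K.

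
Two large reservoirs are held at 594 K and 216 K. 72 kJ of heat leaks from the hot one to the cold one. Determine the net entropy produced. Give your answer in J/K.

ΔS_total = 212 J/K

ΔS_hot = −Q/T_H = −72000/594 = -121.2 J/K and ΔS_cold = +Q/T_C = 72000/216 = 333.3 J/K.
ΔS_total = -121.2 + 333.3 = 212 J/K, positive as the second law requires.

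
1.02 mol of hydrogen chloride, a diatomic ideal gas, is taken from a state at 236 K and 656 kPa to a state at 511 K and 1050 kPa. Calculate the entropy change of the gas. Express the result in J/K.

ΔS = 18.9 J/K

ΔS = nC_p ln(T₂/T₁) − nR ln(P₂/P₁), with C_p = 7R/2 = 29.1 J mol⁻¹ K⁻¹ for a diatomic ideal gas.
ΔS = 1.02 × [29.1 × ln(511/236) − 8.314 × ln(1050/656)] = 18.9 J/K.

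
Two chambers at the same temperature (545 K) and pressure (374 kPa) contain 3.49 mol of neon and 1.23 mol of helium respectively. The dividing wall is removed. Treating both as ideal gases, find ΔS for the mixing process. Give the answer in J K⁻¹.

Mole fractions: x_A = 3.49/4.72 = 0.739, x_B = 0.261.
ΔS_mix = −R(n_A ln x_A + n_B ln x_B) = −8.314 × (3.49 ln 0.739 + 1.23 ln 0.261) = 22.5 J/K.

ΔS_mix = 22.5 J/K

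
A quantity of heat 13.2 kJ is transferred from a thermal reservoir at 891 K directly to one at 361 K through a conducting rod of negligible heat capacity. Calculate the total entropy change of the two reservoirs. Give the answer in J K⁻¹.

ΔS_hot = −Q/T_H = −13200/891 = -14.81 J/K and ΔS_cold = +Q/T_C = 13200/361 = 36.57 J/K.
ΔS_total = -14.81 + 36.57 = 21.8 J/K, positive as the second law requires.

ΔS_total = 21.8 J/K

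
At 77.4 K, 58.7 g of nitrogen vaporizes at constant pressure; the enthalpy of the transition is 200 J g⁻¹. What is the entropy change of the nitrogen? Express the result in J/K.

Heat absorbed by the substance: Q = mL = 58.7 × 200 = 11740 J.
At constant T, ΔS = Q_rev/T = 11740 / 77.4 = 152 J/K.

ΔS = 152 J/K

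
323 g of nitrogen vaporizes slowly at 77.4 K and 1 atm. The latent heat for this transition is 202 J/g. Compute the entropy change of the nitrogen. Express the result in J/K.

ΔS = 843 J/K

Heat absorbed by the substance: Q = mL = 323 × 202 = 65246 J.
At constant T, ΔS = Q_rev/T = 65246 / 77.4 = 843 J/K.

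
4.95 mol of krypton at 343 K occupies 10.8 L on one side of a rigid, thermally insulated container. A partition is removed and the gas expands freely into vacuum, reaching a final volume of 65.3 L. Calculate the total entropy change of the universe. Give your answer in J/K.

For an ideal gas in free expansion Q = 0 and W = 0, so T is unchanged.
Entropy is a state function; using a reversible isothermal path, ΔS_gas = nR ln(V₂/V₁) = 4.95 × 8.314 × ln(65.3/10.8) = 74.1 J/K.
The insulated surroundings exchange no heat, so ΔS_surr = 0 and ΔS_universe = ΔS_gas.

ΔS_universe = 74.1 J/K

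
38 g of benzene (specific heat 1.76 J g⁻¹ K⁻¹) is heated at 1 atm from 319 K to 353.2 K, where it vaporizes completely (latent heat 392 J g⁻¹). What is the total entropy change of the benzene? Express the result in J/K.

Warming step: ΔS₁ = m c ln(T_tr/T_i) = 38 × 1.76 × ln(353.2/319) = 6.811 J/K.
Phase change: ΔS₂ = +mL/T_tr = 38 × 392 / 353.2 = 42.17 J/K.
ΔS_total = (6.811) + (42.17) = 49 J/K.

ΔS = 49 J/K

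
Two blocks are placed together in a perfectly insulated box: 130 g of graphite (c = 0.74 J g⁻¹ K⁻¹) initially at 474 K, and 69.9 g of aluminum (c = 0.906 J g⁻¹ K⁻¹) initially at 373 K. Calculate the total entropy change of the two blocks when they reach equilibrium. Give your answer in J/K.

Energy balance: T_f = (m₁c₁T₁ + m₂c₂T₂)/(m₁c₁ + m₂c₂) = 433.91 K.
ΔS₁ = m₁c₁ ln(T_f/T₁) = 96.2 × ln(433.91/474) = -8.502 J/K.
ΔS₂ = m₂c₂ ln(T_f/T₂) = 63.3294 × ln(433.91/373) = 9.578 J/K.
ΔS_total = -8.502 + 9.578 = 1.08 J/K.

ΔS_total = 1.08 J/K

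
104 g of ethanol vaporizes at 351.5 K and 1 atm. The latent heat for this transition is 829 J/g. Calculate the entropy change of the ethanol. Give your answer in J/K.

Heat absorbed by the substance: Q = mL = 104 × 829 = 86216 J.
At constant T, ΔS = Q_rev/T = 86216 / 351.5 = 245 J/K.

ΔS = 245 J/K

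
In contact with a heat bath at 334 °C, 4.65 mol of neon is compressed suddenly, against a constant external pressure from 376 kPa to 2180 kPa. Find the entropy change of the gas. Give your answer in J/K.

ΔS_gas = -67.9 J/K

Entropy is a state function, so ΔS_gas depends only on the end states.
For an isothermal ideal gas ΔS_gas = nR ln(P₁/P₂) = 4.65 × 8.314 × ln(376/2180) = -67.9 J/K.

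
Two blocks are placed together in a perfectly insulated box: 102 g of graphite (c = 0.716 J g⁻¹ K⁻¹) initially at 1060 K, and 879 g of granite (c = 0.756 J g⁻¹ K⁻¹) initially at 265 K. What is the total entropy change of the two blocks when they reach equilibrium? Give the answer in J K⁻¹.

Energy balance: T_f = (m₁c₁T₁ + m₂c₂T₂)/(m₁c₁ + m₂c₂) = 343.72 K.
ΔS₁ = m₁c₁ ln(T_f/T₁) = 73.032 × ln(343.72/1060) = -82.25 J/K.
ΔS₂ = m₂c₂ ln(T_f/T₂) = 664.524 × ln(343.72/265) = 172.8 J/K.
ΔS_total = -82.25 + 172.8 = 90.6 J/K.

ΔS_total = 90.6 J/K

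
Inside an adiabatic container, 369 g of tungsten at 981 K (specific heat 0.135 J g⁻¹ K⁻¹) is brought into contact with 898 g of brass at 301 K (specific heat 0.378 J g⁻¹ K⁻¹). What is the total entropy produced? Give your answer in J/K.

Energy balance: T_f = (m₁c₁T₁ + m₂c₂T₂)/(m₁c₁ + m₂c₂) = 388.02 K.
ΔS₁ = m₁c₁ ln(T_f/T₁) = 49.815 × ln(388.02/981) = -46.2 J/K.
ΔS₂ = m₂c₂ ln(T_f/T₂) = 339.444 × ln(388.02/301) = 86.2 J/K.
ΔS_total = -46.2 + 86.2 = 40 J/K.

ΔS_total = 40 J/K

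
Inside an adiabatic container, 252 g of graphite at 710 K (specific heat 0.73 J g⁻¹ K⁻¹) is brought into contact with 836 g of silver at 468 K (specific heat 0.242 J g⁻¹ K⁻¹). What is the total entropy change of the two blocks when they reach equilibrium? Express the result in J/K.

ΔS_total = 8.36 J/K

Energy balance: T_f = (m₁c₁T₁ + m₂c₂T₂)/(m₁c₁ + m₂c₂) = 583.25 K.
ΔS₁ = m₁c₁ ln(T_f/T₁) = 183.96 × ln(583.25/710) = -36.18 J/K.
ΔS₂ = m₂c₂ ln(T_f/T₂) = 202.312 × ln(583.25/468) = 44.54 J/K.
ΔS_total = -36.18 + 44.54 = 8.36 J/K.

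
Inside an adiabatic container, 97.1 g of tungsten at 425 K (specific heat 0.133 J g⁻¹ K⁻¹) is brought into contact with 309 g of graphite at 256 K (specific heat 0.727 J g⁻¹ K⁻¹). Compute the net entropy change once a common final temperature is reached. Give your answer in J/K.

Energy balance: T_f = (m₁c₁T₁ + m₂c₂T₂)/(m₁c₁ + m₂c₂) = 265.19 K.
ΔS₁ = m₁c₁ ln(T_f/T₁) = 12.9143 × ln(265.19/425) = -6.091 J/K.
ΔS₂ = m₂c₂ ln(T_f/T₂) = 224.643 × ln(265.19/256) = 7.921 J/K.
ΔS_total = -6.091 + 7.921 = 1.83 J/K.

ΔS_total = 1.83 J/K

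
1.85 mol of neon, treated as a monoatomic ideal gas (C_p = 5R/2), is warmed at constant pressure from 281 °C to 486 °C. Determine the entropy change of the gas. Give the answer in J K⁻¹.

ΔS = 12.1 J/K

In kelvin: T₁ = 554.15 K, T₂ = 759.15 K. At constant pressure, ΔS = nC_p ln(T₂/T₁) with C_p = 5R/2 = 20.79 J mol⁻¹ K⁻¹.
ΔS = 1.85 × 20.79 × ln(759.15/554.15) = 12.1 J/K.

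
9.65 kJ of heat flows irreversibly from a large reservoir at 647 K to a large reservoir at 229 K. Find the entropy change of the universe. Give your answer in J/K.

ΔS_hot = −Q/T_H = −9650/647 = -14.91 J/K and ΔS_cold = +Q/T_C = 9650/229 = 42.14 J/K.
ΔS_total = -14.91 + 42.14 = 27.2 J/K, positive as the second law requires.

ΔS_total = 27.2 J/K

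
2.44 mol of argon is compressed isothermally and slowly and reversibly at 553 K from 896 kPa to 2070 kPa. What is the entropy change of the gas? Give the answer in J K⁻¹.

For an isothermal ideal gas ΔS_gas = nR ln(P₁/P₂) = 2.44 × 8.314 × ln(896/2070) = -17 J/K.

ΔS_gas = -17 J/K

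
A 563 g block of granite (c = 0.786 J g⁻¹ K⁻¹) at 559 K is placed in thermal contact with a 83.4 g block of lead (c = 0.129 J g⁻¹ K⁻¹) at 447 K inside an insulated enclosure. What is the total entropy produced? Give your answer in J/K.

ΔS_total = 0.245 J/K

Energy balance: T_f = (m₁c₁T₁ + m₂c₂T₂)/(m₁c₁ + m₂c₂) = 556.34 K.
ΔS₁ = m₁c₁ ln(T_f/T₁) = 442.518 × ln(556.34/559) = -2.109 J/K.
ΔS₂ = m₂c₂ ln(T_f/T₂) = 10.7586 × ln(556.34/447) = 2.354 J/K.
ΔS_total = -2.109 + 2.354 = 0.245 J/K.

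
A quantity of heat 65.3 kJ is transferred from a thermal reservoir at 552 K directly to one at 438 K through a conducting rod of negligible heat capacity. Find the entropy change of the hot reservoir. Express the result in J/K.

The hot reservoir loses heat Q, so ΔS_hot = −Q/T_H = −65300/552 = -118 J/K.

ΔS_hot = -118 J/K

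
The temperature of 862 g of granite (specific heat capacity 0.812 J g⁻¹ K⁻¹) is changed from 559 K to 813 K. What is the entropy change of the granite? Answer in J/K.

ΔS = ∫dQ_rev/T = m c ln(T₂/T₁) = 862 × 0.812 × ln(813/559) = 262 J/K.

ΔS = 262 J/K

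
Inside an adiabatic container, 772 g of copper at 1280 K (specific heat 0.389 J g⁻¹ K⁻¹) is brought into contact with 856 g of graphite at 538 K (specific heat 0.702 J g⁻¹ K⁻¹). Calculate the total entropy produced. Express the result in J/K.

Energy balance: T_f = (m₁c₁T₁ + m₂c₂T₂)/(m₁c₁ + m₂c₂) = 785.25 K.
ΔS₁ = m₁c₁ ln(T_f/T₁) = 300.308 × ln(785.25/1280) = -146.7 J/K.
ΔS₂ = m₂c₂ ln(T_f/T₂) = 600.912 × ln(785.25/538) = 227.2 J/K.
ΔS_total = -146.7 + 227.2 = 80.5 J/K.

ΔS_total = 80.5 J/K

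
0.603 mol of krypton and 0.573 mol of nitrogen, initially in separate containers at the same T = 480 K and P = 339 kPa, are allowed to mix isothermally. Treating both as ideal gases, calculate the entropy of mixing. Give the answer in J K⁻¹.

Mole fractions: x_A = 0.603/1.18 = 0.513, x_B = 0.487.
ΔS_mix = −R(n_A ln x_A + n_B ln x_B) = −8.314 × (0.603 ln 0.513 + 0.573 ln 0.487) = 6.77 J/K.

ΔS_mix = 6.77 J/K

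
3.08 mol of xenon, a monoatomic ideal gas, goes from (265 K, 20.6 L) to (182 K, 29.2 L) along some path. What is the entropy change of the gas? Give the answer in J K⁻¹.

ΔS = -5.5 J/K

Entropy is a state function: ΔS = nC_V ln(T₂/T₁) + nR ln(V₂/V₁), with C_V = 3R/2 = 12.47 J mol⁻¹ K⁻¹ for a monoatomic ideal gas.
ΔS = 3.08 × [12.47 × ln(182/265) + 8.314 × ln(29.2/20.6)] = -5.5 J/K.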